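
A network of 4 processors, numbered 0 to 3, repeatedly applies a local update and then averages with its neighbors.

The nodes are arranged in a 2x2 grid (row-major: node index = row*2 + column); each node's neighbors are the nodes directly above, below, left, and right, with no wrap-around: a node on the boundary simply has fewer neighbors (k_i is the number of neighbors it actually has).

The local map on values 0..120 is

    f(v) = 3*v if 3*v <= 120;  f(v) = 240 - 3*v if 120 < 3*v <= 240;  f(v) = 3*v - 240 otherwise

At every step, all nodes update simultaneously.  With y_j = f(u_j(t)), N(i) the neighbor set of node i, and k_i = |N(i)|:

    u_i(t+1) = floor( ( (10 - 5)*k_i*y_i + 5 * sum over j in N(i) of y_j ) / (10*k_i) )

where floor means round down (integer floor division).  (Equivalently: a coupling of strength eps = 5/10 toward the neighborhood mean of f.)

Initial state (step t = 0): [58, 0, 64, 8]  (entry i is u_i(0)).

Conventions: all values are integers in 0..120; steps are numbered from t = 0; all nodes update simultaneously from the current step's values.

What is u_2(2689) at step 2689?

Answer: u_2(2689) = 48
Key observation: The state at step 6, [96, 96, 96, 96], reappears at step 8: the system is in a cycle of period 2 from step 6 on.  Therefore the state at step 2689 equals the state at step 6 + ((2689 - 6) mod 2) = 7, which is [48, 48, 48, 48].

Derivation:
t=0: [58, 0, 64, 8]
t=1: [45, 22, 46, 24]
t=2: [94, 77, 95, 78]
t=3: [34, 16, 34, 16]
t=4: [88, 61, 88, 61]
t=5: [32, 48, 32, 48]
t=6: [96, 96, 96, 96]
t=7: [48, 48, 48, 48]
t=8: [96, 96, 96, 96]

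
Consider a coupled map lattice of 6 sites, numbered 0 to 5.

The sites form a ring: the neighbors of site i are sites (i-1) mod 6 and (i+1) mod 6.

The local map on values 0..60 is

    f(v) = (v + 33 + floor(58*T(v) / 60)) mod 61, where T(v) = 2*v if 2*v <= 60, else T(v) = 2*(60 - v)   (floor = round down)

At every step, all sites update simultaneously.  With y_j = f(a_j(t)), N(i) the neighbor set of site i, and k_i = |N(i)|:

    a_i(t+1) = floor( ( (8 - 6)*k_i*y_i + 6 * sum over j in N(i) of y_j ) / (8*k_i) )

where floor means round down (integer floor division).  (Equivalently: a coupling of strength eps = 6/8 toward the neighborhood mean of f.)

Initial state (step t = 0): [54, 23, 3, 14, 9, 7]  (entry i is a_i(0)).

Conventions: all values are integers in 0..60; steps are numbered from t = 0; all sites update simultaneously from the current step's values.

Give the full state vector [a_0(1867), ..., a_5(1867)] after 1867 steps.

Simulating step by step:
t=0: [54, 23, 3, 14, 9, 7]
t=1: [43, 39, 29, 40, 39, 49]
t=2: [46, 51, 52, 53, 47, 47]
t=3: [42, 41, 39, 40, 41, 44]
t=4: [47, 49, 49, 50, 48, 47]
t=5: [43, 42, 41, 42, 42, 43]
t=6: [47, 48, 48, 48, 47, 47]
t=7: [43, 43, 43, 43, 43, 44]
t=8: [46, 47, 47, 47, 46, 46]
t=9: [44, 44, 44, 44, 44, 45]
t=10: [46, 46, 46, 46, 46, 46]
t=11: [45, 45, 45, 45, 45, 45]
t=12: [46, 46, 46, 46, 46, 46]

Answer: [45, 45, 45, 45, 45, 45]
Key observation: The state at step 10, [46, 46, 46, 46, 46, 46], reappears at step 12: the system is in a cycle of period 2 from step 10 on.  Therefore the state at step 1867 equals the state at step 10 + ((1867 - 10) mod 2) = 11, which is [45, 45, 45, 45, 45, 45].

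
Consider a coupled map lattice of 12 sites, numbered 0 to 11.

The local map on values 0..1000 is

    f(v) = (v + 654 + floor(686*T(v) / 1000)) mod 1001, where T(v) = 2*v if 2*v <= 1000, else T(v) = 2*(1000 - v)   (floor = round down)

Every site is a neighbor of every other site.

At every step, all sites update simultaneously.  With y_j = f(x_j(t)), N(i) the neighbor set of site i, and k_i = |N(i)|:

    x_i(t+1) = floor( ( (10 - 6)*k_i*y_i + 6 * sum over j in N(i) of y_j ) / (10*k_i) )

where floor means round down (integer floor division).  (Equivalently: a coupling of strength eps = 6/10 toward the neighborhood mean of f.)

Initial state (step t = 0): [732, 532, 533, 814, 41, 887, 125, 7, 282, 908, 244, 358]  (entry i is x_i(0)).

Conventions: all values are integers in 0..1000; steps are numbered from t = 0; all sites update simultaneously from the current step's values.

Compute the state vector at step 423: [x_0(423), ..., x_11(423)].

Simulating step by step:
t=0: [732, 532, 533, 814, 41, 887, 125, 7, 282, 908, 244, 358]
t=1: [692, 718, 718, 682, 692, 672, 760, 664, 543, 670, 512, 606]
t=2: [774, 771, 771, 776, 774, 777, 766, 778, 793, 777, 797, 785]
t=3: [735, 736, 736, 735, 735, 735, 736, 735, 733, 735, 732, 734]
t=4: [751, 751, 751, 751, 751, 751, 751, 751, 751, 751, 751, 751]
t=5: [745, 745, 745, 745, 745, 745, 745, 745, 745, 745, 745, 745]
t=6: [747, 747, 747, 747, 747, 747, 747, 747, 747, 747, 747, 747]
t=7: [747, 747, 747, 747, 747, 747, 747, 747, 747, 747, 747, 747]

Answer: [747, 747, 747, 747, 747, 747, 747, 747, 747, 747, 747, 747]
Key observation: The state at step 6, [747, 747, 747, 747, 747, 747, 747, 747, 747, 747, 747, 747], reappears at step 7: the system is in a cycle of period 1 from step 6 on.  Therefore the state at step 423 equals the state at step 6 + ((423 - 6) mod 1) = 6, which is [747, 747, 747, 747, 747, 747, 747, 747, 747, 747, 747, 747].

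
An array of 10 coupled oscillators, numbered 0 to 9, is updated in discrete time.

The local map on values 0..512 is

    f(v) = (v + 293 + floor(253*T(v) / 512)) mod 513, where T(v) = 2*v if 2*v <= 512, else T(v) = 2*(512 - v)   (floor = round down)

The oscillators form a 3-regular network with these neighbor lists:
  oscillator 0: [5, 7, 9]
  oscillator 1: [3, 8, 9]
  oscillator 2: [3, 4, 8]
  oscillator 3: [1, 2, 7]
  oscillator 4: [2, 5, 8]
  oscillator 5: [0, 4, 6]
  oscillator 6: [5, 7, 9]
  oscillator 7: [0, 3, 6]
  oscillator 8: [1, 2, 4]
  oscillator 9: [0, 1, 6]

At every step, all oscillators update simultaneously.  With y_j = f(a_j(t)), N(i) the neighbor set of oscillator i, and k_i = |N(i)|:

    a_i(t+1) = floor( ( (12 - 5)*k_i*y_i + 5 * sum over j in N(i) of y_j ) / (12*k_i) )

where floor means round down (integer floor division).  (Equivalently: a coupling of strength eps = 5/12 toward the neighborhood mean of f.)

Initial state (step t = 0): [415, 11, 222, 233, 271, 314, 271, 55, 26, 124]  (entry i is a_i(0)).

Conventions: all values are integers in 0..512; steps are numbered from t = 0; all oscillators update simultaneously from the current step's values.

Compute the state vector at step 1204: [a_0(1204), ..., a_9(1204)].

Answer: [289, 289, 289, 289, 289, 289, 289, 289, 289, 289]
Key observation: The state at step 8, [289, 289, 289, 289, 289, 289, 289, 289, 289, 289], reappears at step 9: the system is in a cycle of period 1 from step 8 on.  Therefore the state at step 1204 equals the state at step 8 + ((1204 - 8) mod 1) = 8, which is [289, 289, 289, 289, 289, 289, 289, 289, 289, 289].

Derivation:
t=0: [415, 11, 222, 233, 271, 314, 271, 55, 26, 124]
t=1: [268, 268, 250, 271, 287, 289, 268, 348, 315, 139]
t=2: [256, 256, 282, 287, 287, 289, 256, 289, 287, 153]
t=3: [260, 260, 289, 289, 289, 289, 260, 289, 289, 169]
t=4: [264, 264, 289, 289, 289, 289, 264, 289, 289, 188]
t=5: [270, 270, 289, 289, 289, 289, 270, 289, 289, 209]
t=6: [275, 275, 289, 289, 289, 289, 275, 289, 289, 234]
t=7: [282, 282, 289, 289, 289, 289, 282, 289, 289, 263]
t=8: [289, 289, 289, 289, 289, 289, 289, 289, 289, 289]
t=9: [289, 289, 289, 289, 289, 289, 289, 289, 289, 289]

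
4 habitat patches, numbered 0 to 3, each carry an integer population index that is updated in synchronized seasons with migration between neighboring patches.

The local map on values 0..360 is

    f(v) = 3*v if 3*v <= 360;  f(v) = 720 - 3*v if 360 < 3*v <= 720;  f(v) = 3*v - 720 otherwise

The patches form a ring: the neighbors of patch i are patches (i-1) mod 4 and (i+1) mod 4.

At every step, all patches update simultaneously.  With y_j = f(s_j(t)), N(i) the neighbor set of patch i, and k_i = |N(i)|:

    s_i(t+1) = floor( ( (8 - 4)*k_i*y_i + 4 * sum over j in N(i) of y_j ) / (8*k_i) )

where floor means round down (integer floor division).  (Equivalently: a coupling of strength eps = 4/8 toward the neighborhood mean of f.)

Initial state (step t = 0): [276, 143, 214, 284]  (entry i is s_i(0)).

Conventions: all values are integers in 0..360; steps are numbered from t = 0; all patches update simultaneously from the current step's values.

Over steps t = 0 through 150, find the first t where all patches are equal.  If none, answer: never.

Simulating step by step:
t=0: [276, 143, 214, 284]  (not all equal)
t=1: [159, 192, 144, 112]  (not all equal)
t=2: [241, 204, 264, 300]  (not all equal)
t=3: [73, 72, 108, 108]  (not all equal)
t=4: [244, 243, 297, 297]  (not all equal)
t=5: [51, 50, 130, 131]  (not all equal)
t=6: [195, 195, 284, 284]  (not all equal)
t=7: [134, 134, 132, 132]  (not all equal)
t=8: [319, 319, 322, 322]  (not all equal)
t=9: [239, 239, 243, 243]  (not all equal)
t=10: [4, 4, 7, 7]  (not all equal)
t=11: [14, 14, 18, 18]  (not all equal)
t=12: [45, 45, 51, 51]  (not all equal)
t=13: [139, 139, 148, 148]  (not all equal)
t=14: [296, 296, 282, 282]  (not all equal)
t=15: [157, 157, 136, 136]  (not all equal)
t=16: [264, 264, 296, 296]  (not all equal)
t=17: [96, 96, 144, 144]  (not all equal)
t=18: [288, 288, 288, 288]  (all equal)

Answer: 18
Key observation: Synchronization is absorbing here: once all patches are equal they stay equal, and step 18 is the first all-equal step.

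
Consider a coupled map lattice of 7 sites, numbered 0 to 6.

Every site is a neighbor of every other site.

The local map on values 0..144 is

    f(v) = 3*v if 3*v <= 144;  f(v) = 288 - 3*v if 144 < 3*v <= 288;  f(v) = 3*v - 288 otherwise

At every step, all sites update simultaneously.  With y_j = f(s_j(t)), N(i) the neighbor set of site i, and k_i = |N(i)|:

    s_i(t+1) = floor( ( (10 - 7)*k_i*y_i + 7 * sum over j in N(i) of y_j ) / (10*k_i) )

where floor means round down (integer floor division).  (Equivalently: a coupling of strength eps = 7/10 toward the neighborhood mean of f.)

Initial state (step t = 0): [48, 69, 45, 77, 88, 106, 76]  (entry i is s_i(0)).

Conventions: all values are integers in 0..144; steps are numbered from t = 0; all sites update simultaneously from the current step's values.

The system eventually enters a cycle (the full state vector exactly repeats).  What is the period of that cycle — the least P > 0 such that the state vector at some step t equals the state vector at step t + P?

Simulating step by step:
t=0: [48, 69, 45, 77, 88, 106, 76]
t=1: [88, 76, 86, 72, 66, 67, 72]
t=2: [55, 61, 56, 63, 67, 66, 63]
t=3: [106, 103, 106, 102, 100, 100, 102]
t=4: [21, 20, 21, 19, 18, 18, 19]
t=5: [59, 58, 59, 58, 57, 57, 58]
t=6: [113, 114, 113, 114, 114, 114, 114]
t=7: [52, 53, 52, 53, 53, 53, 53]
t=8: [130, 129, 130, 129, 129, 129, 129]
t=9: [100, 99, 100, 99, 99, 99, 99]
t=10: [10, 9, 10, 9, 9, 9, 9]
t=11: [28, 27, 28, 27, 27, 27, 27]
t=12: [82, 81, 82, 81, 81, 81, 81]
t=13: [43, 44, 43, 44, 44, 44, 44]
t=14: [130, 131, 130, 131, 131, 131, 131]
t=15: [103, 104, 103, 104, 104, 104, 104]
t=16: [22, 23, 22, 23, 23, 23, 23]
t=17: [67, 68, 67, 68, 68, 68, 68]
t=18: [85, 84, 85, 84, 84, 84, 84]
t=19: [34, 35, 34, 35, 35, 35, 35]
t=20: [103, 104, 103, 104, 104, 104, 104]

Answer: 5
Key observation: The state at step 15, [103, 104, 103, 104, 104, 104, 104], reappears at step 20 — and no state repeats earlier — so the cycle the system enters has period 5.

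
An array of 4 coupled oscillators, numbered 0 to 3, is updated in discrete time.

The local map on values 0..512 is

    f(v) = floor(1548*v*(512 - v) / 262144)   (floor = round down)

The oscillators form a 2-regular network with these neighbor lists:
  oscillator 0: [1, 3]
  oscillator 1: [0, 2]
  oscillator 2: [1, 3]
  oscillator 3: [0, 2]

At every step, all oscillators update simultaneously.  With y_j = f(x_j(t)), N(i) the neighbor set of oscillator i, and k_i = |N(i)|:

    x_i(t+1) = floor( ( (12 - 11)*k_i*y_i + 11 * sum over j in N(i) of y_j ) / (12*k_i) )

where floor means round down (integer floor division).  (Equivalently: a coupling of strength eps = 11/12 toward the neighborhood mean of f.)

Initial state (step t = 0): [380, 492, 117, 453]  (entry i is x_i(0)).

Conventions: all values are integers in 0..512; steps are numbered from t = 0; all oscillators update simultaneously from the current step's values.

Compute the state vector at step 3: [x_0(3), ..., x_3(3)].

Answer: [373, 307, 373, 307]

Derivation:
t=0: [380, 492, 117, 453]
t=1: [123, 265, 121, 273]
t=2: [376, 289, 376, 289]
t=3: [373, 307, 373, 307]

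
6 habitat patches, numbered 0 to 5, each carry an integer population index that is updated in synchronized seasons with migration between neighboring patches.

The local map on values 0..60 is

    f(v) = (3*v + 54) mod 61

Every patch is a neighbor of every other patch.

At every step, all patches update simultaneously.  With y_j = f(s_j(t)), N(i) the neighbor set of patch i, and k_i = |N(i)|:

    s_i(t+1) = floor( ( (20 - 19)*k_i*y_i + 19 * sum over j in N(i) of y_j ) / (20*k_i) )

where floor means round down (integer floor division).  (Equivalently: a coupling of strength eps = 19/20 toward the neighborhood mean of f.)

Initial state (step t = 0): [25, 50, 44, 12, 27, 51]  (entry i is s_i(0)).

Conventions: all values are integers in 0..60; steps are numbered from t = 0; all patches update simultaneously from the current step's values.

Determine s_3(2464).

Answer: s_3(2464) = 26
Key observation: The state at step 4, [26, 26, 26, 26, 26, 26], reappears at step 14: the system is in a cycle of period 10 from step 4 on.  Therefore the state at step 2464 equals the state at step 4 + ((2464 - 4) mod 10) = 4, which is [26, 26, 26, 26, 26, 26].

Derivation:
t=0: [25, 50, 44, 12, 27, 51]
t=1: [17, 15, 18, 14, 16, 15]
t=2: [40, 40, 39, 41, 40, 40]
t=3: [52, 52, 52, 51, 52, 52]
t=4: [26, 26, 26, 26, 26, 26]
t=5: [10, 10, 10, 10, 10, 10]
t=6: [23, 23, 23, 23, 23, 23]
t=7: [1, 1, 1, 1, 1, 1]
t=8: [57, 57, 57, 57, 57, 57]
t=9: [42, 42, 42, 42, 42, 42]
t=10: [58, 58, 58, 58, 58, 58]
t=11: [45, 45, 45, 45, 45, 45]
t=12: [6, 6, 6, 6, 6, 6]
t=13: [11, 11, 11, 11, 11, 11]
t=14: [26, 26, 26, 26, 26, 26]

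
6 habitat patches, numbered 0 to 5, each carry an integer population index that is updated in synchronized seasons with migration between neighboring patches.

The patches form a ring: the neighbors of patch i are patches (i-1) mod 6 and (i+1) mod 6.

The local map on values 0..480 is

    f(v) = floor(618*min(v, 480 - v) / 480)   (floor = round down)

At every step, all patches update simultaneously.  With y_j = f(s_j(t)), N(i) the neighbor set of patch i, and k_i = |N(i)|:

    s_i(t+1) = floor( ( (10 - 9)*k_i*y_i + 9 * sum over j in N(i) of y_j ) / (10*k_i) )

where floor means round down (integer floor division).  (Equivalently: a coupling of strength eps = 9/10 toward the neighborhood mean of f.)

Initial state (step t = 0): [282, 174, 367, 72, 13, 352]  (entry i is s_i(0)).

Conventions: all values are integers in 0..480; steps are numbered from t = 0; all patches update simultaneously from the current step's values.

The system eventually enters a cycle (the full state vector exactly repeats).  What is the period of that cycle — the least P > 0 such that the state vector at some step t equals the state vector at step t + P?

Simulating step by step:
t=0: [282, 174, 367, 72, 13, 352]
t=1: [200, 201, 156, 81, 116, 137]
t=2: [221, 231, 182, 167, 140, 200]
t=3: [277, 262, 253, 207, 230, 234]
t=4: [287, 276, 274, 291, 284, 280]
t=5: [258, 257, 253, 256, 250, 250]
t=6: [290, 288, 287, 293, 292, 291]
t=7: [244, 246, 243, 244, 241, 243]
t=8: [303, 303, 302, 305, 304, 305]
t=9: [226, 227, 226, 227, 225, 226]
t=10: [290, 290, 291, 289, 290, 289]
t=11: [244, 243, 244, 243, 244, 244]
t=12: [303, 303, 304, 303, 303, 303]
t=13: [227, 226, 226, 226, 227, 227]
t=14: [291, 290, 290, 290, 291, 292]
t=15: [243, 243, 244, 243, 243, 242]
t=16: [305, 304, 304, 304, 305, 305]
t=17: [225, 225, 226, 225, 225, 225]
t=18: [289, 289, 289, 289, 289, 289]
t=19: [245, 245, 245, 245, 245, 245]
t=20: [302, 302, 302, 302, 302, 302]
t=21: [229, 229, 229, 229, 229, 229]
t=22: [294, 294, 294, 294, 294, 294]
t=23: [239, 239, 239, 239, 239, 239]
t=24: [307, 307, 307, 307, 307, 307]
t=25: [222, 222, 222, 222, 222, 222]
t=26: [285, 285, 285, 285, 285, 285]
t=27: [251, 251, 251, 251, 251, 251]
t=28: [294, 294, 294, 294, 294, 294]

Answer: 6
Key observation: The state at step 22, [294, 294, 294, 294, 294, 294], reappears at step 28 — and no state repeats earlier — so the cycle the system enters has period 6.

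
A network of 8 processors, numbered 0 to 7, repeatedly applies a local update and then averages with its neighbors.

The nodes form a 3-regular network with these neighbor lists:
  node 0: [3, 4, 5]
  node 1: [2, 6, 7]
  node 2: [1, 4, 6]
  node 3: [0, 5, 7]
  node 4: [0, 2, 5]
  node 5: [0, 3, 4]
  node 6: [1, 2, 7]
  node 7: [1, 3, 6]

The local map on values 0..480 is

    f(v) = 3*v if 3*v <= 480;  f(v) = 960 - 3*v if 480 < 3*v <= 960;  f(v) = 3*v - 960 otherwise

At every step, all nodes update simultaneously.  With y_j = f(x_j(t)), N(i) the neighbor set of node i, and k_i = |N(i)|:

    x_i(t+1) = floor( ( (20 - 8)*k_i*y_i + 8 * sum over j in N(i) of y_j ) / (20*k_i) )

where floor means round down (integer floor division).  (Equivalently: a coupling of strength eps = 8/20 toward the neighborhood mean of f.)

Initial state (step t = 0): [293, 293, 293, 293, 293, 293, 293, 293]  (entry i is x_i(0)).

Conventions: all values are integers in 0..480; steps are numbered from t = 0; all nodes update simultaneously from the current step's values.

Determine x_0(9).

Answer: x_0(9) = 399

Derivation:
t=0: [293, 293, 293, 293, 293, 293, 293, 293]
t=1: [81, 81, 81, 81, 81, 81, 81, 81]
t=2: [243, 243, 243, 243, 243, 243, 243, 243]
t=3: [231, 231, 231, 231, 231, 231, 231, 231]
t=4: [267, 267, 267, 267, 267, 267, 267, 267]
t=5: [159, 159, 159, 159, 159, 159, 159, 159]
t=6: [477, 477, 477, 477, 477, 477, 477, 477]
t=7: [471, 471, 471, 471, 471, 471, 471, 471]
t=8: [453, 453, 453, 453, 453, 453, 453, 453]
t=9: [399, 399, 399, 399, 399, 399, 399, 399]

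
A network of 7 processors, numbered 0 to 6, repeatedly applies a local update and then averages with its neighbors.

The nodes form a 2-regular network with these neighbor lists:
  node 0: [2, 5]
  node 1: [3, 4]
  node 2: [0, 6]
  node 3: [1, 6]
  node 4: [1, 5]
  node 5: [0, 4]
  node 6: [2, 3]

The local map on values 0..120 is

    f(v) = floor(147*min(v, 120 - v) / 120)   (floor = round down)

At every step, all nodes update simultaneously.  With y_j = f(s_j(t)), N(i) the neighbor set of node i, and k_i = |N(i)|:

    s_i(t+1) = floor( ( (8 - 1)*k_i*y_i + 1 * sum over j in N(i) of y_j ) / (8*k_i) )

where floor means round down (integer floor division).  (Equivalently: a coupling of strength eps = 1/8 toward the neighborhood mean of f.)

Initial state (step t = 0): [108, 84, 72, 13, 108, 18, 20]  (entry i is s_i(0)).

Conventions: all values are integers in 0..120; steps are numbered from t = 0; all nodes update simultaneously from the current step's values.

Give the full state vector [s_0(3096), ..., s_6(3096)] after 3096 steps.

Answer: [64, 59, 58, 59, 71, 70, 59]
Key observation: The state at step 15, [67, 71, 71, 71, 59, 60, 71], reappears at step 27: the system is in a cycle of period 12 from step 15 on.  Therefore the state at step 3096 equals the state at step 15 + ((3096 - 15) mod 12) = 24, which is [64, 59, 58, 59, 71, 70, 59].

Derivation:
t=0: [108, 84, 72, 13, 108, 18, 20]
t=1: [17, 40, 53, 17, 16, 21, 25]
t=2: [23, 45, 59, 22, 21, 24, 31]
t=3: [30, 51, 67, 28, 27, 28, 38]
t=4: [37, 58, 61, 36, 34, 34, 46]
t=5: [46, 67, 69, 46, 42, 41, 56]
t=6: [56, 62, 62, 57, 51, 50, 66]
t=7: [67, 70, 70, 68, 62, 61, 66]
t=8: [64, 61, 61, 63, 70, 71, 65]
t=9: [67, 71, 71, 69, 61, 60, 67]
t=10: [64, 60, 60, 62, 71, 72, 63]
t=11: [67, 72, 72, 71, 60, 58, 69]
t=12: [64, 59, 58, 60, 71, 70, 61]
t=13: [67, 71, 70, 72, 60, 61, 72]
t=14: [64, 60, 61, 58, 72, 71, 58]
t=15: [67, 71, 71, 71, 59, 60, 71]
t=16: [64, 60, 60, 60, 71, 72, 60]
t=17: [67, 72, 72, 73, 60, 58, 73]
t=18: [64, 58, 58, 57, 71, 70, 57]
t=19: [67, 70, 70, 69, 60, 61, 69]
t=20: [64, 61, 61, 61, 72, 71, 61]
t=21: [67, 71, 71, 72, 59, 60, 72]
t=22: [64, 60, 60, 58, 71, 72, 58]
t=23: [67, 72, 72, 71, 60, 58, 71]
t=24: [64, 59, 58, 59, 71, 70, 59]
t=25: [67, 71, 70, 72, 60, 61, 71]
t=26: [64, 60, 61, 58, 72, 71, 59]
t=27: [67, 71, 71, 71, 59, 60, 71]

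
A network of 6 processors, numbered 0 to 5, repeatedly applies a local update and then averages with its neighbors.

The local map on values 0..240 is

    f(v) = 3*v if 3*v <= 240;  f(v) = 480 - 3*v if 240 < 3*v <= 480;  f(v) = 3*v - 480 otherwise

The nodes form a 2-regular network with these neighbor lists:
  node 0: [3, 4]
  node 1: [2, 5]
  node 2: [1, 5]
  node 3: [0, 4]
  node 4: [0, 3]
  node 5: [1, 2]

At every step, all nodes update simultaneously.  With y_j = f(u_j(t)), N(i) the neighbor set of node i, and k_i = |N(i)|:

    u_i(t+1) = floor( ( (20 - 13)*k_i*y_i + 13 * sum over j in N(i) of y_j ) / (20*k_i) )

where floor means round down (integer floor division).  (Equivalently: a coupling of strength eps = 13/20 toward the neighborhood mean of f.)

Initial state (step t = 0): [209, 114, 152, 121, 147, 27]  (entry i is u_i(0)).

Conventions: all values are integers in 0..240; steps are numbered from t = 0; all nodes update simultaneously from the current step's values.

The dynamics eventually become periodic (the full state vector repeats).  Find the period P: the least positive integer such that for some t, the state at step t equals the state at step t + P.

Simulating step by step:
t=0: [209, 114, 152, 121, 147, 27]
t=1: [102, 82, 79, 101, 99, 81]
t=2: [177, 235, 236, 177, 178, 236]
t=3: [51, 226, 227, 51, 52, 227]
t=4: [153, 199, 200, 153, 154, 200]
t=5: [20, 118, 119, 20, 19, 119]
t=6: [59, 124, 123, 59, 58, 123]
t=7: [176, 109, 110, 176, 175, 110]
t=8: [47, 151, 150, 47, 46, 150]
t=9: [140, 28, 29, 140, 139, 29]
t=10: [60, 85, 86, 60, 61, 86]
t=11: [180, 223, 222, 180, 181, 222]
t=12: [60, 187, 186, 60, 61, 186]
t=13: [180, 79, 78, 180, 181, 78]
t=14: [60, 235, 234, 60, 61, 234]
t=15: [180, 223, 222, 180, 181, 222]

Answer: 4
Key observation: The state at step 11, [180, 223, 222, 180, 181, 222], reappears at step 15 — and no state repeats earlier — so the cycle the system enters has period 4.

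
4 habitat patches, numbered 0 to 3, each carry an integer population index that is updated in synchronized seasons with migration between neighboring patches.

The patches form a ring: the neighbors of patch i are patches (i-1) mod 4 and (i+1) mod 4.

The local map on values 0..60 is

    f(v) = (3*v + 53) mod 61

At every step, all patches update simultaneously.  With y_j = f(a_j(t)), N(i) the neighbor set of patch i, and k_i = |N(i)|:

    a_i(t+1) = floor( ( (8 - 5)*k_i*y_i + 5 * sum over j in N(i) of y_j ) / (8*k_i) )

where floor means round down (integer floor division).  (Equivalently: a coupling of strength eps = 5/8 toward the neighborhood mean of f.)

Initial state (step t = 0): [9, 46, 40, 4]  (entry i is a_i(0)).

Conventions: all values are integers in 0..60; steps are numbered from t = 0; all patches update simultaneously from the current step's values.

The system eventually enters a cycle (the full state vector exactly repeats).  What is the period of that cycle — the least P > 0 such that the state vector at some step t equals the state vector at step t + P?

Simulating step by step:
t=0: [9, 46, 40, 4]
t=1: [10, 24, 22, 23]
t=2: [9, 26, 22, 25]
t=3: [11, 27, 26, 26]
t=4: [15, 15, 9, 14]
t=5: [36, 31, 29, 30]
t=6: [28, 26, 20, 25]
t=7: [10, 24, 24, 23]
t=8: [9, 8, 2, 7]
t=9: [16, 30, 31, 29]
t=10: [27, 27, 21, 26]
t=11: [11, 25, 27, 24]
t=12: [12, 13, 7, 12]
t=13: [28, 24, 23, 23]
t=14: [6, 5, 0, 4]
t=15: [7, 22, 23, 21]
t=16: [40, 25, 35, 24]
t=17: [21, 29, 16, 28]
t=18: [30, 36, 25, 35]
t=19: [31, 23, 25, 21]
t=20: [26, 9, 19, 30]
t=21: [15, 25, 30, 26]
t=22: [18, 20, 12, 21]
t=23: [50, 42, 43, 43]
t=24: [44, 46, 59, 47]
t=25: [6, 18, 23, 19]
t=26: [33, 20, 29, 21]
t=27: [44, 34, 40, 35]
t=28: [22, 28, 40, 30]
t=29: [33, 39, 30, 41]
t=30: [43, 33, 39, 36]
t=31: [44, 45, 39, 48]
t=32: [6, 17, 23, 20]
t=33: [33, 19, 29, 22]
t=34: [44, 33, 40, 36]
t=35: [22, 27, 40, 31]
t=36: [33, 38, 30, 43]
t=37: [44, 32, 40, 38]
t=38: [23, 26, 41, 33]
t=39: [12, 20, 32, 28]
t=40: [31, 36, 31, 22]
t=41: [39, 29, 39, 36]
t=42: [35, 36, 35, 44]
t=43: [26, 37, 26, 23]
t=44: [16, 21, 16, 5]
t=45: [34, 45, 34, 27]
t=46: [17, 22, 17, 25]
t=47: [36, 48, 36, 29]
t=48: [24, 29, 24, 31]
t=49: [14, 8, 14, 10]
t=50: [24, 27, 24, 29]
t=51: [10, 6, 10, 8]
t=52: [16, 17, 16, 19]
t=53: [43, 41, 43, 43]
t=54: [58, 57, 58, 60]
t=55: [44, 42, 44, 46]
t=56: [21, 22, 21, 4]
t=57: [40, 56, 40, 35]
t=58: [42, 46, 42, 45]
t=59: [25, 38, 25, 37]
t=60: [29, 20, 29, 19]
t=61: [38, 30, 38, 29]
t=62: [29, 36, 29, 34]
t=63: [29, 25, 29, 23]
t=64: [8, 13, 8, 11]
t=65: [23, 21, 23, 19]
t=66: [32, 20, 32, 18]
t=67: [40, 36, 40, 34]
t=68: [41, 46, 41, 44]
t=69: [23, 36, 23, 34]
t=70: [22, 14, 22, 12]
t=71: [41, 49, 41, 46]
t=72: [28, 40, 28, 36]
t=73: [33, 28, 33, 24]
t=74: [16, 24, 16, 19]
t=75: [31, 26, 31, 43]
t=76: [30, 18, 30, 37]
t=77: [35, 30, 35, 28]
t=78: [24, 30, 24, 28]
t=79: [12, 9, 12, 7]
t=80: [20, 24, 20, 22]
t=81: [38, 33, 38, 54]
t=82: [36, 39, 36, 40]
t=83: [45, 42, 45, 43]
t=84: [38, 24, 38, 25]
t=85: [19, 29, 19, 30]
t=86: [30, 37, 30, 38]
t=87: [35, 28, 35, 30]
t=88: [24, 28, 24, 30]
t=89: [12, 7, 12, 9]
t=90: [20, 22, 20, 24]
t=91: [38, 54, 38, 33]
t=92: [36, 40, 36, 39]
t=93: [45, 43, 45, 42]
t=94: [38, 25, 38, 24]
t=95: [19, 30, 19, 29]
t=96: [30, 38, 30, 37]
t=97: [35, 30, 35, 28]

Answer: 20
Key observation: The state at step 77, [35, 30, 35, 28], reappears at step 97 — and no state repeats earlier — so the cycle the system enters has period 20.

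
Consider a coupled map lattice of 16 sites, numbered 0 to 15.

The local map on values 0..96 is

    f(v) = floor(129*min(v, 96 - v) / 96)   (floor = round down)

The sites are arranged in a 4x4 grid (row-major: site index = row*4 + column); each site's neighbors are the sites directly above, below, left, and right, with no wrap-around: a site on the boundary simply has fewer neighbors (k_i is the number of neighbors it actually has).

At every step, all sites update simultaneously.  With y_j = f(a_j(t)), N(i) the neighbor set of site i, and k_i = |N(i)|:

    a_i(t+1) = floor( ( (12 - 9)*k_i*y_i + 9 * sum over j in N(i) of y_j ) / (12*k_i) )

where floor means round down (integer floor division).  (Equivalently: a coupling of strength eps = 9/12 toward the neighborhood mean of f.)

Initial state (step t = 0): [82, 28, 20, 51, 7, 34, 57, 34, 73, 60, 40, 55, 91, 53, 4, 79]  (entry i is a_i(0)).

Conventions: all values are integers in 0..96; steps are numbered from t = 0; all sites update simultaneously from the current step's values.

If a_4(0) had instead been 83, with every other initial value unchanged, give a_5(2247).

Answer: a_5(2247) = 60
Key observation: The state at step 22, [44, 44, 44, 44, 45, 45, 45, 45, 47, 47, 47, 47, 48, 48, 48, 48], reappears at step 26: the system is in a cycle of period 4 from step 22 on.  Therefore the state at step 2247 equals the state at step 22 + ((2247 - 22) mod 4) = 23, which is [59, 59, 59, 59, 60, 60, 60, 60, 62, 62, 62, 62, 63, 63, 63, 63].

Derivation:
t=0: [82, 28, 20, 51, 83, 34, 57, 34, 73, 60, 40, 55, 91, 53, 4, 79]
t=1: [24, 31, 43, 41, 27, 40, 44, 53, 25, 46, 43, 43, 34, 29, 34, 28]
t=2: [36, 45, 53, 56, 38, 50, 56, 57, 43, 49, 55, 52, 37, 47, 44, 47]
t=3: [53, 56, 55, 54, 54, 57, 55, 54, 55, 60, 57, 57, 57, 58, 60, 60]
t=4: [55, 54, 54, 55, 55, 52, 54, 54, 52, 51, 51, 52, 52, 49, 49, 49]
t=5: [55, 56, 55, 55, 57, 57, 57, 56, 58, 60, 59, 59, 60, 61, 62, 61]
t=6: [53, 53, 53, 54, 52, 51, 52, 52, 49, 49, 48, 49, 48, 47, 47, 47]
t=7: [57, 57, 57, 57, 59, 59, 59, 59, 62, 62, 62, 62, 63, 63, 63, 63]
t=8: [50, 51, 51, 50, 48, 48, 48, 48, 45, 45, 45, 45, 44, 44, 44, 44]
t=9: [61, 61, 61, 61, 62, 62, 62, 62, 60, 60, 60, 60, 59, 59, 59, 59]
t=10: [46, 46, 46, 46, 46, 45, 45, 46, 47, 47, 47, 47, 48, 48, 48, 48]
t=11: [61, 60, 60, 61, 61, 60, 60, 61, 62, 62, 62, 62, 63, 63, 63, 63]
t=12: [47, 47, 47, 47, 46, 47, 47, 46, 45, 45, 45, 45, 44, 44, 44, 44]
t=13: [62, 63, 63, 62, 61, 62, 62, 61, 60, 60, 60, 60, 59, 59, 59, 59]
t=14: [45, 44, 44, 45, 46, 45, 45, 46, 48, 47, 47, 48, 48, 48, 48, 48]
t=15: [60, 59, 59, 60, 61, 60, 60, 61, 63, 62, 62, 63, 64, 63, 63, 64]
t=16: [48, 48, 48, 48, 46, 47, 47, 46, 44, 45, 45, 44, 43, 44, 44, 43]
t=17: [62, 63, 63, 62, 61, 62, 62, 61, 59, 60, 60, 59, 58, 58, 58, 58]
t=18: [45, 44, 44, 45, 46, 45, 45, 46, 48, 48, 48, 48, 50, 50, 50, 50]
t=19: [60, 59, 59, 60, 61, 60, 60, 61, 62, 62, 62, 62, 62, 61, 61, 62]
t=20: [48, 48, 48, 48, 47, 47, 47, 47, 45, 45, 45, 45, 45, 46, 46, 45]
t=21: [63, 63, 63, 63, 62, 62, 62, 62, 60, 60, 60, 60, 60, 60, 60, 60]
t=22: [44, 44, 44, 44, 45, 45, 45, 45, 47, 47, 47, 47, 48, 48, 48, 48]
t=23: [59, 59, 59, 59, 60, 60, 60, 60, 62, 62, 62, 62, 63, 63, 63, 63]
t=24: [48, 48, 48, 48, 47, 47, 47, 47, 45, 45, 45, 45, 44, 44, 44, 44]
t=25: [63, 63, 63, 63, 62, 62, 62, 62, 60, 60, 60, 60, 59, 59, 59, 59]
t=26: [44, 44, 44, 44, 45, 45, 45, 45, 47, 47, 47, 47, 48, 48, 48, 48]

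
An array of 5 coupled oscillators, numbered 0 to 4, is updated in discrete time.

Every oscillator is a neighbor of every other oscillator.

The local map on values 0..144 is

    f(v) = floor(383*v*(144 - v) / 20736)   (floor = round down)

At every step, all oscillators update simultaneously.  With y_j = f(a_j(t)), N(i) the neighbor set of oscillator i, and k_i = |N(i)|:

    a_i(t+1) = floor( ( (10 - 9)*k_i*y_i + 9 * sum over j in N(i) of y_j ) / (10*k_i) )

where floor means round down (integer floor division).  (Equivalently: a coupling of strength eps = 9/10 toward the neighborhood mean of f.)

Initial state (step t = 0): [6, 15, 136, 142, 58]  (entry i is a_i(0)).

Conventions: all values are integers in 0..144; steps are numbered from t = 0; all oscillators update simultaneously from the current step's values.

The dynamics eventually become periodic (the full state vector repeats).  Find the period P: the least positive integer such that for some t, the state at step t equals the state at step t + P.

Simulating step by step:
t=0: [6, 15, 136, 142, 58]
t=1: [35, 33, 35, 36, 26]
t=2: [66, 66, 66, 66, 68]
t=3: [95, 95, 95, 95, 95]
t=4: [85, 85, 85, 85, 85]
t=5: [92, 92, 92, 92, 92]
t=6: [88, 88, 88, 88, 88]
t=7: [91, 91, 91, 91, 91]
t=8: [89, 89, 89, 89, 89]
t=9: [90, 90, 90, 90, 90]
t=10: [89, 89, 89, 89, 89]

Answer: 2
Key observation: The state at step 8, [89, 89, 89, 89, 89], reappears at step 10 — and no state repeats earlier — so the cycle the system enters has period 2.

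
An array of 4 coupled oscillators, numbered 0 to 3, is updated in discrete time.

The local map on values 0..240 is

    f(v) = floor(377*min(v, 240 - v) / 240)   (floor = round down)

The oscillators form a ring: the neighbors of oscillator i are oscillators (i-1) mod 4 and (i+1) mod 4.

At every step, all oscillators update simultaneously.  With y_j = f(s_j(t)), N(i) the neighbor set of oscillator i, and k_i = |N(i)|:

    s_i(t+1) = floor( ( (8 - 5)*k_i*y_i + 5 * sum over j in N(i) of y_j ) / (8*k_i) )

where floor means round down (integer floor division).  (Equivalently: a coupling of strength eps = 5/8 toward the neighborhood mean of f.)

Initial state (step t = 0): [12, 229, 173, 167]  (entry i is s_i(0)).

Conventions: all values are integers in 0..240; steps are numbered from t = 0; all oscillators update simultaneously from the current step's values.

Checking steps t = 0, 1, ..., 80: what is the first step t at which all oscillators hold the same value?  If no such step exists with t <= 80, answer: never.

Simulating step by step:
t=0: [12, 229, 173, 167]  (not all equal)
t=1: [47, 44, 80, 81]  (not all equal)
t=2: [88, 87, 108, 109]  (not all equal)
t=3: [147, 146, 159, 160]  (not all equal)
t=4: [139, 140, 132, 132]  (not all equal)
t=5: [161, 161, 165, 165]  (not all equal)
t=6: [121, 121, 119, 119]  (not all equal)
t=7: [186, 186, 186, 186]  (all equal)

Answer: 7
Key observation: Synchronization is absorbing here: once all oscillators are equal they stay equal, and step 7 is the first all-equal step.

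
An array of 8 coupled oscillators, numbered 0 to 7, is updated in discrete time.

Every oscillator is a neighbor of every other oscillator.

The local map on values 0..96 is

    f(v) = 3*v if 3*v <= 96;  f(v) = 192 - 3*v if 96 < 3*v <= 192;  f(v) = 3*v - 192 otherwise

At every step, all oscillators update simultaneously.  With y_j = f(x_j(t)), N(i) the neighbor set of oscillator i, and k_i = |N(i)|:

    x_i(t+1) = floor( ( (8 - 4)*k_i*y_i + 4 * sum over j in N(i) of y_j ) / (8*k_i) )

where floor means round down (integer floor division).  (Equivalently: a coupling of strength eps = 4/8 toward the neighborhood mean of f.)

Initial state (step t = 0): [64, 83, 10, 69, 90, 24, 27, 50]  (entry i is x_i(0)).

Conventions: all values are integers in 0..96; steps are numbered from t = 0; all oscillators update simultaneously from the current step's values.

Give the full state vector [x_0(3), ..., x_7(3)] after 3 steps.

Simulating step by step:
t=0: [64, 83, 10, 69, 90, 24, 27, 50]
t=1: [26, 51, 39, 33, 60, 57, 61, 44]
t=2: [61, 44, 59, 67, 32, 36, 31, 53]
t=3: [32, 54, 34, 32, 69, 64, 68, 42]

Answer: [32, 54, 34, 32, 69, 64, 68, 42]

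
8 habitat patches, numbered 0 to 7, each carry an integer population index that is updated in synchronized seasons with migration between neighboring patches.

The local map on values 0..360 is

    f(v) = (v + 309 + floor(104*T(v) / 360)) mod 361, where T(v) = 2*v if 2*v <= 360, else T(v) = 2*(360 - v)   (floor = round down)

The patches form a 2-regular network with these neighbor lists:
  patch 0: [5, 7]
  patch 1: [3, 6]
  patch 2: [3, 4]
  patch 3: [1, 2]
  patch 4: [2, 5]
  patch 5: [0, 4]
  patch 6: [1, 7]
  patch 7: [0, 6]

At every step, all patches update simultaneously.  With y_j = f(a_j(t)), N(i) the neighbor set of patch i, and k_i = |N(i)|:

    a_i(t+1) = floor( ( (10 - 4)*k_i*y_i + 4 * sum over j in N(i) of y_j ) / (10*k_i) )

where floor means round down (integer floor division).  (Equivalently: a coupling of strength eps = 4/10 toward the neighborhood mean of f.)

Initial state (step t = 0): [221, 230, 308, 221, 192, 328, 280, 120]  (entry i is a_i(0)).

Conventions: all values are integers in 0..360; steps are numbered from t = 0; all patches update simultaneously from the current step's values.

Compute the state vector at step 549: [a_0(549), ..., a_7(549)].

Answer: [269, 269, 269, 269, 269, 269, 269, 269]
Key observation: The state at step 7, [269, 269, 269, 269, 269, 269, 269, 269], reappears at step 8: the system is in a cycle of period 1 from step 7 on.  Therefore the state at step 549 equals the state at step 7 + ((549 - 7) mod 1) = 7, which is [269, 269, 269, 269, 269, 269, 269, 269].

Derivation:
t=0: [221, 230, 308, 221, 192, 328, 280, 120]
t=1: [235, 256, 268, 257, 258, 273, 242, 186]
t=2: [254, 262, 267, 265, 266, 266, 254, 243]
t=3: [263, 265, 267, 267, 268, 267, 262, 260]
t=4: [266, 267, 268, 267, 268, 268, 266, 265]
t=5: [268, 268, 268, 268, 269, 268, 267, 267]
t=6: [268, 268, 269, 269, 269, 269, 268, 268]
t=7: [269, 269, 269, 269, 269, 269, 269, 269]
t=8: [269, 269, 269, 269, 269, 269, 269, 269]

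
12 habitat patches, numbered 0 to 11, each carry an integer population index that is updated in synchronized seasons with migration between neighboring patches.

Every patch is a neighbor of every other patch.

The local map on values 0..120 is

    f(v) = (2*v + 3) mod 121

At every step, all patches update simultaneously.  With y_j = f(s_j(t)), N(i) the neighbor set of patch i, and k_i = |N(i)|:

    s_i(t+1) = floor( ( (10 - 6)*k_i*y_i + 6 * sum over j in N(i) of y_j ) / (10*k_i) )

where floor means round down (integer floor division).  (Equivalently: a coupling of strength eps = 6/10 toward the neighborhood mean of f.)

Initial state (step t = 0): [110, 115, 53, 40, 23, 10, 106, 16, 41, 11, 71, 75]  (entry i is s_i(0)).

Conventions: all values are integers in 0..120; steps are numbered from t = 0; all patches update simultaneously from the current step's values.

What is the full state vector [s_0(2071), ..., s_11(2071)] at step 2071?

Simulating step by step:
t=0: [110, 115, 53, 40, 23, 10, 106, 16, 41, 11, 71, 75]
t=1: [77, 80, 79, 70, 59, 50, 74, 54, 71, 50, 50, 53]
t=2: [51, 53, 53, 47, 39, 75, 49, 77, 47, 75, 75, 77]
t=3: [83, 84, 84, 80, 75, 58, 82, 59, 80, 58, 58, 59]
t=4: [52, 53, 53, 50, 47, 77, 52, 36, 50, 77, 77, 36]
t=5: [91, 91, 91, 89, 87, 66, 91, 80, 89, 66, 66, 80]
t=6: [52, 52, 52, 51, 49, 35, 52, 44, 51, 35, 35, 44]
t=7: [99, 99, 99, 98, 97, 87, 99, 93, 98, 87, 87, 93]
t=8: [74, 74, 74, 73, 72, 66, 74, 70, 73, 66, 66, 70]
t=9: [26, 26, 26, 25, 24, 20, 26, 23, 25, 20, 20, 23]
t=10: [51, 51, 51, 51, 50, 47, 51, 49, 51, 47, 47, 49]
t=11: [103, 103, 103, 103, 102, 100, 103, 101, 103, 100, 100, 101]
t=12: [86, 86, 86, 86, 85, 84, 86, 85, 86, 84, 84, 85]
t=13: [53, 53, 53, 53, 52, 51, 53, 52, 53, 51, 51, 52]
t=14: [108, 108, 108, 108, 107, 106, 108, 107, 108, 106, 106, 107]
t=15: [97, 97, 97, 97, 96, 95, 97, 96, 97, 95, 95, 96]
t=16: [75, 75, 75, 75, 74, 73, 75, 74, 75, 73, 73, 74]
t=17: [31, 31, 31, 31, 30, 29, 31, 30, 31, 29, 29, 30]
t=18: [64, 64, 64, 64, 63, 62, 64, 63, 64, 62, 62, 63]
t=19: [9, 9, 9, 9, 8, 7, 9, 8, 9, 7, 7, 8]
t=20: [20, 20, 20, 20, 19, 18, 20, 19, 20, 18, 18, 19]
t=21: [42, 42, 42, 42, 41, 40, 42, 41, 42, 40, 40, 41]
t=22: [86, 86, 86, 86, 85, 84, 86, 85, 86, 84, 84, 85]

Answer: [42, 42, 42, 42, 41, 40, 42, 41, 42, 40, 40, 41]
Key observation: The state at step 12, [86, 86, 86, 86, 85, 84, 86, 85, 86, 84, 84, 85], reappears at step 22: the system is in a cycle of period 10 from step 12 on.  Therefore the state at step 2071 equals the state at step 12 + ((2071 - 12) mod 10) = 21, which is [42, 42, 42, 42, 41, 40, 42, 41, 42, 40, 40, 41].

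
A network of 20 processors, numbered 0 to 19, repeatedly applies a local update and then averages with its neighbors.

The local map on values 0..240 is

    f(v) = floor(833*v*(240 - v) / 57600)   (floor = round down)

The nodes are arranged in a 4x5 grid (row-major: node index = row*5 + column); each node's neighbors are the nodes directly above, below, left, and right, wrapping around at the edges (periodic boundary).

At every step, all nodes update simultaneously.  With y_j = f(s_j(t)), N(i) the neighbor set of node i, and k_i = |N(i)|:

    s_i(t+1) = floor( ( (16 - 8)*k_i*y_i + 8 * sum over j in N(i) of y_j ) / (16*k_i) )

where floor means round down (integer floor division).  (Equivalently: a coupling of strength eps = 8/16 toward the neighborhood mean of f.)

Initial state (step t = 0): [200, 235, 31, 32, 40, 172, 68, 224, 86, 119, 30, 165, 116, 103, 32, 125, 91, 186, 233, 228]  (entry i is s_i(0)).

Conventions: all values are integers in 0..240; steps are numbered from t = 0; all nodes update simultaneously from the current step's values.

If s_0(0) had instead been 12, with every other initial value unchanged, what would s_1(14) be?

Answer: s_1(14) = 207
Key observation: This trace re-runs the system from the modified initial state.

Derivation:
t=0: [12, 235, 31, 32, 40, 172, 68, 224, 86, 119, 30, 165, 116, 103, 32, 125, 91, 186, 233, 228]
t=1: [82, 70, 85, 100, 105, 147, 136, 108, 165, 175, 126, 172, 176, 166, 115, 149, 166, 137, 72, 74]
t=2: [189, 180, 193, 194, 193, 193, 195, 194, 182, 180, 199, 178, 175, 178, 194, 191, 181, 189, 182, 186]
t=3: [138, 146, 134, 135, 136, 132, 134, 136, 147, 145, 127, 149, 155, 154, 136, 136, 150, 144, 147, 140]
t=4: [203, 200, 203, 202, 203, 204, 203, 201, 198, 200, 204, 197, 193, 194, 201, 202, 197, 197, 198, 202]
t=5: [109, 113, 111, 112, 109, 107, 111, 114, 118, 113, 109, 119, 126, 125, 114, 111, 119, 121, 119, 112]
t=6: [206, 207, 207, 207, 206, 205, 206, 207, 207, 206, 206, 207, 207, 207, 206, 206, 207, 207, 207, 207]
t=7: [100, 98, 98, 98, 100, 102, 100, 98, 98, 100, 100, 98, 98, 98, 100, 100, 98, 98, 98, 99]
t=8: [202, 201, 201, 201, 201, 202, 201, 201, 201, 202, 202, 201, 201, 201, 201, 201, 201, 201, 201, 201]
t=9: [111, 112, 113, 113, 112, 111, 112, 113, 112, 111, 111, 112, 113, 113, 112, 112, 113, 113, 113, 113]
t=10: [207, 207, 207, 207, 207, 207, 207, 207, 207, 207, 207, 207, 207, 207, 207, 207, 207, 207, 207, 207]
t=11: [98, 98, 98, 98, 98, 98, 98, 98, 98, 98, 98, 98, 98, 98, 98, 98, 98, 98, 98, 98]
t=12: [201, 201, 201, 201, 201, 201, 201, 201, 201, 201, 201, 201, 201, 201, 201, 201, 201, 201, 201, 201]
t=13: [113, 113, 113, 113, 113, 113, 113, 113, 113, 113, 113, 113, 113, 113, 113, 113, 113, 113, 113, 113]
t=14: [207, 207, 207, 207, 207, 207, 207, 207, 207, 207, 207, 207, 207, 207, 207, 207, 207, 207, 207, 207]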